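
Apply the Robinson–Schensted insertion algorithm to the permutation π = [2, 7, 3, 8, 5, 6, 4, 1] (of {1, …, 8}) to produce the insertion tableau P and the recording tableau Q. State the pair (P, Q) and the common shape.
P = [1, 3, 4, 6] / [2, 8] / [5] / [7];  Q = [1, 2, 4, 6] / [3, 5] / [7] / [8];  common shape = (4, 2, 1, 1)

Row-insert the values π_1, π_2, … into P one at a time, bumping the leftmost entry strictly greater than the inserted value down to the next row. The recording tableau Q records, in position (i, j), the step at which that cell was added to P.
  Insert 2 (step 1): P = [2];  Q = [1]
  Insert 7 (step 2): P = [2, 7];  Q = [1, 2]
  Insert 3 (step 3): P = [2, 3] / [7];  Q = [1, 2] / [3]
  Insert 8 (step 4): P = [2, 3, 8] / [7];  Q = [1, 2, 4] / [3]
  Insert 5 (step 5): P = [2, 3, 5] / [7, 8];  Q = [1, 2, 4] / [3, 5]
  Insert 6 (step 6): P = [2, 3, 5, 6] / [7, 8];  Q = [1, 2, 4, 6] / [3, 5]
  Insert 4 (step 7): P = [2, 3, 4, 6] / [5, 8] / [7];  Q = [1, 2, 4, 6] / [3, 5] / [7]
  Insert 1 (step 8): P = [1, 3, 4, 6] / [2, 8] / [5] / [7];  Q = [1, 2, 4, 6] / [3, 5] / [7] / [8]
Final shape: (4, 2, 1, 1).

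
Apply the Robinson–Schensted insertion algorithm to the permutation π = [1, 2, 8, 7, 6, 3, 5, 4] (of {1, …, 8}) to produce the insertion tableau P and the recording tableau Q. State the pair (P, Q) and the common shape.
P = [1, 2, 3, 4] / [5] / [6] / [7] / [8];  Q = [1, 2, 3, 7] / [4] / [5] / [6] / [8];  common shape = (4, 1, 1, 1, 1)

Row-insert the values π_1, π_2, … into P one at a time, bumping the leftmost entry strictly greater than the inserted value down to the next row. The recording tableau Q records, in position (i, j), the step at which that cell was added to P.
  Insert 1 (step 1): P = [1];  Q = [1]
  Insert 2 (step 2): P = [1, 2];  Q = [1, 2]
  Insert 8 (step 3): P = [1, 2, 8];  Q = [1, 2, 3]
  Insert 7 (step 4): P = [1, 2, 7] / [8];  Q = [1, 2, 3] / [4]
  Insert 6 (step 5): P = [1, 2, 6] / [7] / [8];  Q = [1, 2, 3] / [4] / [5]
  Insert 3 (step 6): P = [1, 2, 3] / [6] / [7] / [8];  Q = [1, 2, 3] / [4] / [5] / [6]
  Insert 5 (step 7): P = [1, 2, 3, 5] / [6] / [7] / [8];  Q = [1, 2, 3, 7] / [4] / [5] / [6]
  Insert 4 (step 8): P = [1, 2, 3, 4] / [5] / [6] / [7] / [8];  Q = [1, 2, 3, 7] / [4] / [5] / [6] / [8]
Final shape: (4, 1, 1, 1, 1).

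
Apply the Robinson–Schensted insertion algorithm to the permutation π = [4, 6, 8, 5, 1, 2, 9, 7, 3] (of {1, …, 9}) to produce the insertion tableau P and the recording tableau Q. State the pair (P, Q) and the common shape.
P = [1, 2, 3, 9] / [4, 5, 7] / [6, 8];  Q = [1, 2, 3, 7] / [4, 6, 8] / [5, 9];  common shape = (4, 3, 2)

Row-insert the values π_1, π_2, … into P one at a time, bumping the leftmost entry strictly greater than the inserted value down to the next row. The recording tableau Q records, in position (i, j), the step at which that cell was added to P.
  Insert 4 (step 1): P = [4];  Q = [1]
  Insert 6 (step 2): P = [4, 6];  Q = [1, 2]
  Insert 8 (step 3): P = [4, 6, 8];  Q = [1, 2, 3]
  Insert 5 (step 4): P = [4, 5, 8] / [6];  Q = [1, 2, 3] / [4]
  Insert 1 (step 5): P = [1, 5, 8] / [4] / [6];  Q = [1, 2, 3] / [4] / [5]
  Insert 2 (step 6): P = [1, 2, 8] / [4, 5] / [6];  Q = [1, 2, 3] / [4, 6] / [5]
  Insert 9 (step 7): P = [1, 2, 8, 9] / [4, 5] / [6];  Q = [1, 2, 3, 7] / [4, 6] / [5]
  Insert 7 (step 8): P = [1, 2, 7, 9] / [4, 5, 8] / [6];  Q = [1, 2, 3, 7] / [4, 6, 8] / [5]
  Insert 3 (step 9): P = [1, 2, 3, 9] / [4, 5, 7] / [6, 8];  Q = [1, 2, 3, 7] / [4, 6, 8] / [5, 9]
Final shape: (4, 3, 2).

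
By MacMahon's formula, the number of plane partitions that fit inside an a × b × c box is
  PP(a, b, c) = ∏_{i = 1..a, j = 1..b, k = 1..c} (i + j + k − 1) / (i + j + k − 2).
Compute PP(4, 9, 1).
PP(4, 9, 1) = 715

Evaluate the triple product over i = 1..4, j = 1..9, k = 1..1. The factors are (2/1) · (3/2) · (4/3) · (5/4) · (6/5) · (7/6) · (8/7) · (9/8) · … (36 factors total). The numerators and denominators telescope so the product is an integer; carrying out the multiplication exactly gives PP(4, 9, 1) = 715.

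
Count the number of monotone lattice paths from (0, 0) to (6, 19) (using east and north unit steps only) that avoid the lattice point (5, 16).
Number of paths = 95704

Total paths from (0, 0) to (6, 19): C(25, 6) = 177100. Paths through (5, 16): (paths (0, 0) → (5, 16)) × (paths (5, 16) → (6, 19)) = C(21, 5) · C(4, 1) = 20349 · 4 = 81396. Avoidance count = 177100 − 81396 = 95704.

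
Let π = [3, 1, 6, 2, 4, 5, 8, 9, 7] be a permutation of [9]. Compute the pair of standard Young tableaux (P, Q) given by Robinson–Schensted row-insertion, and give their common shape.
P = [1, 2, 4, 5, 7, 9] / [3, 6, 8];  Q = [1, 3, 5, 6, 7, 8] / [2, 4, 9];  common shape = (6, 3)

Row-insert the values π_1, π_2, … into P one at a time, bumping the leftmost entry strictly greater than the inserted value down to the next row. The recording tableau Q records, in position (i, j), the step at which that cell was added to P.
  Insert 3 (step 1): P = [3];  Q = [1]
  Insert 1 (step 2): P = [1] / [3];  Q = [1] / [2]
  Insert 6 (step 3): P = [1, 6] / [3];  Q = [1, 3] / [2]
  Insert 2 (step 4): P = [1, 2] / [3, 6];  Q = [1, 3] / [2, 4]
  Insert 4 (step 5): P = [1, 2, 4] / [3, 6];  Q = [1, 3, 5] / [2, 4]
  Insert 5 (step 6): P = [1, 2, 4, 5] / [3, 6];  Q = [1, 3, 5, 6] / [2, 4]
  Insert 8 (step 7): P = [1, 2, 4, 5, 8] / [3, 6];  Q = [1, 3, 5, 6, 7] / [2, 4]
  Insert 9 (step 8): P = [1, 2, 4, 5, 8, 9] / [3, 6];  Q = [1, 3, 5, 6, 7, 8] / [2, 4]
  Insert 7 (step 9): P = [1, 2, 4, 5, 7, 9] / [3, 6, 8];  Q = [1, 3, 5, 6, 7, 8] / [2, 4, 9]
Final shape: (6, 3).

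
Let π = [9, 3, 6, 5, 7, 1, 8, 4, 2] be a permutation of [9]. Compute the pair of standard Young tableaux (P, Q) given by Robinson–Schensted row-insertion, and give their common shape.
P = [1, 2, 7, 8] / [3, 4] / [5] / [6] / [9];  Q = [1, 3, 5, 7] / [2, 8] / [4] / [6] / [9];  common shape = (4, 2, 1, 1, 1)

Row-insert the values π_1, π_2, … into P one at a time, bumping the leftmost entry strictly greater than the inserted value down to the next row. The recording tableau Q records, in position (i, j), the step at which that cell was added to P.
  Insert 9 (step 1): P = [9];  Q = [1]
  Insert 3 (step 2): P = [3] / [9];  Q = [1] / [2]
  Insert 6 (step 3): P = [3, 6] / [9];  Q = [1, 3] / [2]
  Insert 5 (step 4): P = [3, 5] / [6] / [9];  Q = [1, 3] / [2] / [4]
  Insert 7 (step 5): P = [3, 5, 7] / [6] / [9];  Q = [1, 3, 5] / [2] / [4]
  Insert 1 (step 6): P = [1, 5, 7] / [3] / [6] / [9];  Q = [1, 3, 5] / [2] / [4] / [6]
  Insert 8 (step 7): P = [1, 5, 7, 8] / [3] / [6] / [9];  Q = [1, 3, 5, 7] / [2] / [4] / [6]
  Insert 4 (step 8): P = [1, 4, 7, 8] / [3, 5] / [6] / [9];  Q = [1, 3, 5, 7] / [2, 8] / [4] / [6]
  Insert 2 (step 9): P = [1, 2, 7, 8] / [3, 4] / [5] / [6] / [9];  Q = [1, 3, 5, 7] / [2, 8] / [4] / [6] / [9]
Final shape: (4, 2, 1, 1, 1).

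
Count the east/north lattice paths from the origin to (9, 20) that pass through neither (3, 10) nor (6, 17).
Number of paths = 6392177

Inclusion–exclusion. Total paths: C(29, 9) = 10015005. Through P₁: C(13, 3)·C(16, 6) = 2290288. Through P₂: C(23, 6)·C(6, 3) = 2018940. Since P₁ is strictly southwest of P₂, a monotone path through both must visit P₁ then P₂; paths through both = C(13, 3)·C(10, 3)·C(6, 3) = 686400. Avoid both = 10015005 − 2290288 − 2018940 + 686400 = 6392177.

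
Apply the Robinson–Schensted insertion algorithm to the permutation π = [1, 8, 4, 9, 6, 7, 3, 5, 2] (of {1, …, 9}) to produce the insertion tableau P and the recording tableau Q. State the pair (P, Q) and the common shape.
P = [1, 2, 5, 7] / [3, 6] / [4, 9] / [8];  Q = [1, 2, 4, 6] / [3, 5] / [7, 8] / [9];  common shape = (4, 2, 2, 1)

Row-insert the values π_1, π_2, … into P one at a time, bumping the leftmost entry strictly greater than the inserted value down to the next row. The recording tableau Q records, in position (i, j), the step at which that cell was added to P.
  Insert 1 (step 1): P = [1];  Q = [1]
  Insert 8 (step 2): P = [1, 8];  Q = [1, 2]
  Insert 4 (step 3): P = [1, 4] / [8];  Q = [1, 2] / [3]
  Insert 9 (step 4): P = [1, 4, 9] / [8];  Q = [1, 2, 4] / [3]
  Insert 6 (step 5): P = [1, 4, 6] / [8, 9];  Q = [1, 2, 4] / [3, 5]
  Insert 7 (step 6): P = [1, 4, 6, 7] / [8, 9];  Q = [1, 2, 4, 6] / [3, 5]
  Insert 3 (step 7): P = [1, 3, 6, 7] / [4, 9] / [8];  Q = [1, 2, 4, 6] / [3, 5] / [7]
  Insert 5 (step 8): P = [1, 3, 5, 7] / [4, 6] / [8, 9];  Q = [1, 2, 4, 6] / [3, 5] / [7, 8]
  Insert 2 (step 9): P = [1, 2, 5, 7] / [3, 6] / [4, 9] / [8];  Q = [1, 2, 4, 6] / [3, 5] / [7, 8] / [9]
Final shape: (4, 2, 2, 1).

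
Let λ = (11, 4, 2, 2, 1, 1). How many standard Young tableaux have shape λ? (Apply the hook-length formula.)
# SYT of shape (11, 4, 2, 2, 1, 1) = 84611142

Hook-length formula: f^λ = n! / Π hook(c), product over all cells c of the Young diagram. For λ = (11, 4, 2, 2, 1, 1), n = 21 boxes. Hook lengths by row (left-to-right, top-to-bottom): [16, 13, 10, 9, 7, 6, 5, 4, 3, 2, 1]; [8, 5, 2, 1]; [5, 2]; [4, 1]; [2]; [1]. Product of hooks = 603832320000. So f^λ = 21! / 603832320000 = 51090942171709440000 / 603832320000 = 84611142.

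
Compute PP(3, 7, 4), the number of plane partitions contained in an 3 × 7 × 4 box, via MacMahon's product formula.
PP(3, 7, 4) = 1557270

Evaluate the triple product over i = 1..3, j = 1..7, k = 1..4. The factors are (2/1) · (3/2) · (4/3) · (5/4) · (3/2) · (4/3) · (5/4) · (6/5) · … (84 factors total). The numerators and denominators telescope so the product is an integer; carrying out the multiplication exactly gives PP(3, 7, 4) = 1557270.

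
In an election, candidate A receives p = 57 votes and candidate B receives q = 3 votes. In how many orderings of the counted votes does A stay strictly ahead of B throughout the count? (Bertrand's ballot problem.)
Strict-lead orderings = 30798

Total orderings of the 60 votes with 57 for A: C(60, 57) = 34220. By the Bertrand ballot formula (Cycle Lemma / reflection principle), the number of orderings in which A is strictly ahead of B throughout is (p − q)/(p + q) · C(p + q, p) = (57 − 3)/(57 + 3) · 34220 = 30798.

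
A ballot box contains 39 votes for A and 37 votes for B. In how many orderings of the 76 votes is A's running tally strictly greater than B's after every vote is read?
Strict-lead orderings = 176733862787006701400

Total orderings of the 76 votes with 39 for A: C(76, 39) = 6715886785906254653200. By the Bertrand ballot formula (Cycle Lemma / reflection principle), the number of orderings in which A is strictly ahead of B throughout is (p − q)/(p + q) · C(p + q, p) = (39 − 37)/(39 + 37) · 6715886785906254653200 = 176733862787006701400.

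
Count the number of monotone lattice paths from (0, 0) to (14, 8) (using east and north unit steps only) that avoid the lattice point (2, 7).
Number of paths = 319302

Total paths from (0, 0) to (14, 8): C(22, 14) = 319770. Paths through (2, 7): (paths (0, 0) → (2, 7)) × (paths (2, 7) → (14, 8)) = C(9, 2) · C(13, 12) = 36 · 13 = 468. Avoidance count = 319770 − 468 = 319302.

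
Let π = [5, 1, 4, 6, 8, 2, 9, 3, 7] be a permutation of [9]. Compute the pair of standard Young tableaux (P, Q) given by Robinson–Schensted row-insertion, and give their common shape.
P = [1, 2, 3, 7, 9] / [4, 6, 8] / [5];  Q = [1, 3, 4, 5, 7] / [2, 8, 9] / [6];  common shape = (5, 3, 1)

Row-insert the values π_1, π_2, … into P one at a time, bumping the leftmost entry strictly greater than the inserted value down to the next row. The recording tableau Q records, in position (i, j), the step at which that cell was added to P.
  Insert 5 (step 1): P = [5];  Q = [1]
  Insert 1 (step 2): P = [1] / [5];  Q = [1] / [2]
  Insert 4 (step 3): P = [1, 4] / [5];  Q = [1, 3] / [2]
  Insert 6 (step 4): P = [1, 4, 6] / [5];  Q = [1, 3, 4] / [2]
  Insert 8 (step 5): P = [1, 4, 6, 8] / [5];  Q = [1, 3, 4, 5] / [2]
  Insert 2 (step 6): P = [1, 2, 6, 8] / [4] / [5];  Q = [1, 3, 4, 5] / [2] / [6]
  Insert 9 (step 7): P = [1, 2, 6, 8, 9] / [4] / [5];  Q = [1, 3, 4, 5, 7] / [2] / [6]
  Insert 3 (step 8): P = [1, 2, 3, 8, 9] / [4, 6] / [5];  Q = [1, 3, 4, 5, 7] / [2, 8] / [6]
  Insert 7 (step 9): P = [1, 2, 3, 7, 9] / [4, 6, 8] / [5];  Q = [1, 3, 4, 5, 7] / [2, 8, 9] / [6]
Final shape: (5, 3, 1).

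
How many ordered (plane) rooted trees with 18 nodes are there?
C_17 = 129644790

These ordered rooted trees are counted by the Catalan number C_n = (1/(n + 1)) · C(2n, n). For n = 17: C_17 = (1/18) · C(34, 17) = 2333606220/18 = 129644790.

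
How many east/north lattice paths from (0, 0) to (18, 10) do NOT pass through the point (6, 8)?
Number of paths = 12849837

Total paths from (0, 0) to (18, 10): C(28, 18) = 13123110. Paths through (6, 8): (paths (0, 0) → (6, 8)) × (paths (6, 8) → (18, 10)) = C(14, 6) · C(14, 12) = 3003 · 91 = 273273. Avoidance count = 13123110 − 273273 = 12849837.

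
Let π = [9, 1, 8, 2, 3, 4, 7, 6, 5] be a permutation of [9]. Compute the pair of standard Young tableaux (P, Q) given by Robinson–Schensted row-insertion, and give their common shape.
P = [1, 2, 3, 4, 5] / [6] / [7] / [8] / [9];  Q = [1, 3, 5, 6, 7] / [2] / [4] / [8] / [9];  common shape = (5, 1, 1, 1, 1)

Row-insert the values π_1, π_2, … into P one at a time, bumping the leftmost entry strictly greater than the inserted value down to the next row. The recording tableau Q records, in position (i, j), the step at which that cell was added to P.
  Insert 9 (step 1): P = [9];  Q = [1]
  Insert 1 (step 2): P = [1] / [9];  Q = [1] / [2]
  Insert 8 (step 3): P = [1, 8] / [9];  Q = [1, 3] / [2]
  Insert 2 (step 4): P = [1, 2] / [8] / [9];  Q = [1, 3] / [2] / [4]
  Insert 3 (step 5): P = [1, 2, 3] / [8] / [9];  Q = [1, 3, 5] / [2] / [4]
  Insert 4 (step 6): P = [1, 2, 3, 4] / [8] / [9];  Q = [1, 3, 5, 6] / [2] / [4]
  Insert 7 (step 7): P = [1, 2, 3, 4, 7] / [8] / [9];  Q = [1, 3, 5, 6, 7] / [2] / [4]
  Insert 6 (step 8): P = [1, 2, 3, 4, 6] / [7] / [8] / [9];  Q = [1, 3, 5, 6, 7] / [2] / [4] / [8]
  Insert 5 (step 9): P = [1, 2, 3, 4, 5] / [6] / [7] / [8] / [9];  Q = [1, 3, 5, 6, 7] / [2] / [4] / [8] / [9]
Final shape: (5, 1, 1, 1, 1).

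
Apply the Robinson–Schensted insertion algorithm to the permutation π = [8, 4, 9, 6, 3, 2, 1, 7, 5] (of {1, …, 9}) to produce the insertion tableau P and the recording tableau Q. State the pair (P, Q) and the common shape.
P = [1, 5, 7] / [2, 6] / [3, 9] / [4] / [8];  Q = [1, 3, 8] / [2, 4] / [5, 9] / [6] / [7];  common shape = (3, 2, 2, 1, 1)

Row-insert the values π_1, π_2, … into P one at a time, bumping the leftmost entry strictly greater than the inserted value down to the next row. The recording tableau Q records, in position (i, j), the step at which that cell was added to P.
  Insert 8 (step 1): P = [8];  Q = [1]
  Insert 4 (step 2): P = [4] / [8];  Q = [1] / [2]
  Insert 9 (step 3): P = [4, 9] / [8];  Q = [1, 3] / [2]
  Insert 6 (step 4): P = [4, 6] / [8, 9];  Q = [1, 3] / [2, 4]
  Insert 3 (step 5): P = [3, 6] / [4, 9] / [8];  Q = [1, 3] / [2, 4] / [5]
  Insert 2 (step 6): P = [2, 6] / [3, 9] / [4] / [8];  Q = [1, 3] / [2, 4] / [5] / [6]
  Insert 1 (step 7): P = [1, 6] / [2, 9] / [3] / [4] / [8];  Q = [1, 3] / [2, 4] / [5] / [6] / [7]
  Insert 7 (step 8): P = [1, 6, 7] / [2, 9] / [3] / [4] / [8];  Q = [1, 3, 8] / [2, 4] / [5] / [6] / [7]
  Insert 5 (step 9): P = [1, 5, 7] / [2, 6] / [3, 9] / [4] / [8];  Q = [1, 3, 8] / [2, 4] / [5, 9] / [6] / [7]
Final shape: (3, 2, 2, 1, 1).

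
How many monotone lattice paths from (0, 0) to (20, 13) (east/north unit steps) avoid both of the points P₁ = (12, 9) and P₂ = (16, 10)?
Number of paths = 293198115

Inclusion–exclusion. Total paths: C(33, 20) = 573166440. Through P₁: C(21, 12)·C(12, 8) = 145495350. Through P₂: C(26, 16)·C(7, 4) = 185910725. Since P₁ is strictly southwest of P₂, a monotone path through both must visit P₁ then P₂; paths through both = C(21, 12)·C(5, 4)·C(7, 4) = 51437750. Avoid both = 573166440 − 145495350 − 185910725 + 51437750 = 293198115.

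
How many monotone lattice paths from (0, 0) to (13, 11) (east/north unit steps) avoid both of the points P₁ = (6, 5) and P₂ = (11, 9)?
Number of paths = 1044864

Inclusion–exclusion. Total paths: C(24, 13) = 2496144. Through P₁: C(11, 6)·C(13, 7) = 792792. Through P₂: C(20, 11)·C(4, 2) = 1007760. Since P₁ is strictly southwest of P₂, a monotone path through both must visit P₁ then P₂; paths through both = C(11, 6)·C(9, 5)·C(4, 2) = 349272. Avoid both = 2496144 − 792792 − 1007760 + 349272 = 1044864.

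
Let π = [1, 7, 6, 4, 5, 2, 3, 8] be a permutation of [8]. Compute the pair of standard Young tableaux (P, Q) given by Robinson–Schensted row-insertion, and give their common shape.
P = [1, 2, 3, 8] / [4, 5] / [6] / [7];  Q = [1, 2, 5, 8] / [3, 7] / [4] / [6];  common shape = (4, 2, 1, 1)

Row-insert the values π_1, π_2, … into P one at a time, bumping the leftmost entry strictly greater than the inserted value down to the next row. The recording tableau Q records, in position (i, j), the step at which that cell was added to P.
  Insert 1 (step 1): P = [1];  Q = [1]
  Insert 7 (step 2): P = [1, 7];  Q = [1, 2]
  Insert 6 (step 3): P = [1, 6] / [7];  Q = [1, 2] / [3]
  Insert 4 (step 4): P = [1, 4] / [6] / [7];  Q = [1, 2] / [3] / [4]
  Insert 5 (step 5): P = [1, 4, 5] / [6] / [7];  Q = [1, 2, 5] / [3] / [4]
  Insert 2 (step 6): P = [1, 2, 5] / [4] / [6] / [7];  Q = [1, 2, 5] / [3] / [4] / [6]
  Insert 3 (step 7): P = [1, 2, 3] / [4, 5] / [6] / [7];  Q = [1, 2, 5] / [3, 7] / [4] / [6]
  Insert 8 (step 8): P = [1, 2, 3, 8] / [4, 5] / [6] / [7];  Q = [1, 2, 5, 8] / [3, 7] / [4] / [6]
Final shape: (4, 2, 1, 1).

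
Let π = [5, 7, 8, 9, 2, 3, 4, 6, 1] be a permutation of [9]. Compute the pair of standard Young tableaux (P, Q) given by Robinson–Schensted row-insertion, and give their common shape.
P = [1, 3, 4, 6] / [2, 7, 8, 9] / [5];  Q = [1, 2, 3, 4] / [5, 6, 7, 8] / [9];  common shape = (4, 4, 1)

Row-insert the values π_1, π_2, … into P one at a time, bumping the leftmost entry strictly greater than the inserted value down to the next row. The recording tableau Q records, in position (i, j), the step at which that cell was added to P.
  Insert 5 (step 1): P = [5];  Q = [1]
  Insert 7 (step 2): P = [5, 7];  Q = [1, 2]
  Insert 8 (step 3): P = [5, 7, 8];  Q = [1, 2, 3]
  Insert 9 (step 4): P = [5, 7, 8, 9];  Q = [1, 2, 3, 4]
  Insert 2 (step 5): P = [2, 7, 8, 9] / [5];  Q = [1, 2, 3, 4] / [5]
  Insert 3 (step 6): P = [2, 3, 8, 9] / [5, 7];  Q = [1, 2, 3, 4] / [5, 6]
  Insert 4 (step 7): P = [2, 3, 4, 9] / [5, 7, 8];  Q = [1, 2, 3, 4] / [5, 6, 7]
  Insert 6 (step 8): P = [2, 3, 4, 6] / [5, 7, 8, 9];  Q = [1, 2, 3, 4] / [5, 6, 7, 8]
  Insert 1 (step 9): P = [1, 3, 4, 6] / [2, 7, 8, 9] / [5];  Q = [1, 2, 3, 4] / [5, 6, 7, 8] / [9]
Final shape: (4, 4, 1).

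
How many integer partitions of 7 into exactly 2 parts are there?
p(7, 2 parts) = 3

Partitions of n into exactly k parts ↔ partitions of n − k into at most k parts (subtract 1 from each part). For n = 7, k = 2, the partitions are: 6+1, 5+2, 4+3. Count = 3.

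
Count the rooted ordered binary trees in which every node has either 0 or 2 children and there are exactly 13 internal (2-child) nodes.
C_13 = 742900

These full binary trees are counted by the Catalan number C_n = (1/(n + 1)) · C(2n, n). For n = 13: C_13 = (1/14) · C(26, 13) = 10400600/14 = 742900.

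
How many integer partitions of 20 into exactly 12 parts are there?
p(20, 12 parts) = 22

Partitions of n into exactly k parts are in bijection with partitions of n − k into at most k parts (subtract 1 from each part). So p(20, exactly 12) = p(8, parts ≤ 12). Computing via the recurrence p(m, j) = p(m, j−1) + p(m−j, j) gives 22.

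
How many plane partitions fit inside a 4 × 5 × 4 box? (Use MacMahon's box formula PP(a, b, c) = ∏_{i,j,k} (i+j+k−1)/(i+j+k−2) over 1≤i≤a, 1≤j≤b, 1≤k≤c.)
PP(4, 5, 4) = 1646568

Evaluate the triple product over i = 1..4, j = 1..5, k = 1..4. The factors are (2/1) · (3/2) · (4/3) · (5/4) · (3/2) · (4/3) · (5/4) · (6/5) · … (80 factors total). The numerators and denominators telescope so the product is an integer; carrying out the multiplication exactly gives PP(4, 5, 4) = 1646568.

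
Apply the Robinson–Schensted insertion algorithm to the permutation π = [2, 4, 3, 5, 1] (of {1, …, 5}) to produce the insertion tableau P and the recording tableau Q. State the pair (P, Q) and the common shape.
P = [1, 3, 5] / [2] / [4];  Q = [1, 2, 4] / [3] / [5];  common shape = (3, 1, 1)

Row-insert the values π_1, π_2, … into P one at a time, bumping the leftmost entry strictly greater than the inserted value down to the next row. The recording tableau Q records, in position (i, j), the step at which that cell was added to P.
  Insert 2 (step 1): P = [2];  Q = [1]
  Insert 4 (step 2): P = [2, 4];  Q = [1, 2]
  Insert 3 (step 3): P = [2, 3] / [4];  Q = [1, 2] / [3]
  Insert 5 (step 4): P = [2, 3, 5] / [4];  Q = [1, 2, 4] / [3]
  Insert 1 (step 5): P = [1, 3, 5] / [2] / [4];  Q = [1, 2, 4] / [3] / [5]
Final shape: (3, 1, 1).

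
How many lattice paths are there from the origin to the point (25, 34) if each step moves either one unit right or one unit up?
Number of paths = 30284005485024837

A monotone lattice path from (0, 0) to (25, 34) consists of 25 east steps and 34 north steps in some order, so it is determined by which 25 of the 59 steps are east. The count is C(59, 25) = 30284005485024837.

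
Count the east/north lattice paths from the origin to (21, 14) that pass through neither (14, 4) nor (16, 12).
Number of paths = 1624483365

Inclusion–exclusion. Total paths: C(35, 21) = 2319959400. Through P₁: C(18, 14)·C(17, 7) = 59510880. Through P₂: C(28, 16)·C(7, 5) = 638856855. Since P₁ is strictly southwest of P₂, a monotone path through both must visit P₁ then P₂; paths through both = C(18, 14)·C(10, 2)·C(7, 5) = 2891700. Avoid both = 2319959400 − 59510880 − 638856855 + 2891700 = 1624483365.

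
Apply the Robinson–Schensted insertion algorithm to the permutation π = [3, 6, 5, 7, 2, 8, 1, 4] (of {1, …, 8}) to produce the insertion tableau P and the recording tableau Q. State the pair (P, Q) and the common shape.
P = [1, 4, 7, 8] / [2, 5] / [3] / [6];  Q = [1, 2, 4, 6] / [3, 8] / [5] / [7];  common shape = (4, 2, 1, 1)

Row-insert the values π_1, π_2, … into P one at a time, bumping the leftmost entry strictly greater than the inserted value down to the next row. The recording tableau Q records, in position (i, j), the step at which that cell was added to P.
  Insert 3 (step 1): P = [3];  Q = [1]
  Insert 6 (step 2): P = [3, 6];  Q = [1, 2]
  Insert 5 (step 3): P = [3, 5] / [6];  Q = [1, 2] / [3]
  Insert 7 (step 4): P = [3, 5, 7] / [6];  Q = [1, 2, 4] / [3]
  Insert 2 (step 5): P = [2, 5, 7] / [3] / [6];  Q = [1, 2, 4] / [3] / [5]
  Insert 8 (step 6): P = [2, 5, 7, 8] / [3] / [6];  Q = [1, 2, 4, 6] / [3] / [5]
  Insert 1 (step 7): P = [1, 5, 7, 8] / [2] / [3] / [6];  Q = [1, 2, 4, 6] / [3] / [5] / [7]
  Insert 4 (step 8): P = [1, 4, 7, 8] / [2, 5] / [3] / [6];  Q = [1, 2, 4, 6] / [3, 8] / [5] / [7]
Final shape: (4, 2, 1, 1).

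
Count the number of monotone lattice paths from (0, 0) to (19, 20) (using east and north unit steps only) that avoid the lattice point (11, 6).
Number of paths = 64965790890

Total paths from (0, 0) to (19, 20): C(39, 19) = 68923264410. Paths through (11, 6): (paths (0, 0) → (11, 6)) × (paths (11, 6) → (19, 20)) = C(17, 11) · C(22, 8) = 12376 · 319770 = 3957473520. Avoidance count = 68923264410 − 3957473520 = 64965790890.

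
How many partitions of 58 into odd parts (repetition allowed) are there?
p_odd(58) = 8808

Enumerate partitions using only odd parts via the recurrence o(n, m) = o(n, m−2) + o(n−m, m) over odd m, starting from the largest odd part ≤ n. This gives p_odd(58) = 8808. (Euler's theorem: equals the count of distinct-part partitions.)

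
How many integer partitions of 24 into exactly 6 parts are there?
p(24, 6 parts) = 199

Partitions of n into exactly k parts are in bijection with partitions of n − k into at most k parts (subtract 1 from each part). So p(24, exactly 6) = p(18, parts ≤ 6). Computing via the recurrence p(m, j) = p(m, j−1) + p(m−j, j) gives 199.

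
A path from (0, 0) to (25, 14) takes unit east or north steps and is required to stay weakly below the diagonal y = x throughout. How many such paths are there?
Number of paths = 6962078952

By the reflection principle (André's argument), the number of monotone paths to (25, 14) with n ≤ m that never go above y = x is C(39, 25) − C(39, 26) = 15084504396 − 8122425444 = 6962078952.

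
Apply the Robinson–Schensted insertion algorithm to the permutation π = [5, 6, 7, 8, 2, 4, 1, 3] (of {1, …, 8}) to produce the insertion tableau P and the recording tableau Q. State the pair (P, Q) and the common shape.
P = [1, 3, 7, 8] / [2, 4] / [5, 6];  Q = [1, 2, 3, 4] / [5, 6] / [7, 8];  common shape = (4, 2, 2)

Row-insert the values π_1, π_2, … into P one at a time, bumping the leftmost entry strictly greater than the inserted value down to the next row. The recording tableau Q records, in position (i, j), the step at which that cell was added to P.
  Insert 5 (step 1): P = [5];  Q = [1]
  Insert 6 (step 2): P = [5, 6];  Q = [1, 2]
  Insert 7 (step 3): P = [5, 6, 7];  Q = [1, 2, 3]
  Insert 8 (step 4): P = [5, 6, 7, 8];  Q = [1, 2, 3, 4]
  Insert 2 (step 5): P = [2, 6, 7, 8] / [5];  Q = [1, 2, 3, 4] / [5]
  Insert 4 (step 6): P = [2, 4, 7, 8] / [5, 6];  Q = [1, 2, 3, 4] / [5, 6]
  Insert 1 (step 7): P = [1, 4, 7, 8] / [2, 6] / [5];  Q = [1, 2, 3, 4] / [5, 6] / [7]
  Insert 3 (step 8): P = [1, 3, 7, 8] / [2, 4] / [5, 6];  Q = [1, 2, 3, 4] / [5, 6] / [7, 8]
Final shape: (4, 2, 2).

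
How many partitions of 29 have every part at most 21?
p(29, parts ≤ 21) = 4520

Use the recurrence p(n, m) = p(n, m−1) + p(n−m, m): either the largest part is < m (count p(n, m−1)) or the largest part is exactly m (remove one copy of m, count p(n−m, m)). With p(0, ·) = 1 this gives p(29, parts ≤ 21) = 4520. (By conjugating Young diagrams, this also counts partitions of 29 into at most 21 parts.)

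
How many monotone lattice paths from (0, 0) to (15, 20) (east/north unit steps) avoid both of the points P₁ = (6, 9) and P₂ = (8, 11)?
Number of paths = 1886188480

Inclusion–exclusion. Total paths: C(35, 15) = 3247943160. Through P₁: C(15, 6)·C(20, 9) = 840639800. Through P₂: C(19, 8)·C(16, 7) = 864658080. Since P₁ is strictly southwest of P₂, a monotone path through both must visit P₁ then P₂; paths through both = C(15, 6)·C(4, 2)·C(16, 7) = 343543200. Avoid both = 3247943160 − 840639800 − 864658080 + 343543200 = 1886188480.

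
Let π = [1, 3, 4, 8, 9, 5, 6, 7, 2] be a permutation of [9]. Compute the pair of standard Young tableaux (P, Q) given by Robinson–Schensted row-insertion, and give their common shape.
P = [1, 2, 4, 5, 6, 7] / [3, 9] / [8];  Q = [1, 2, 3, 4, 5, 8] / [6, 7] / [9];  common shape = (6, 2, 1)

Row-insert the values π_1, π_2, … into P one at a time, bumping the leftmost entry strictly greater than the inserted value down to the next row. The recording tableau Q records, in position (i, j), the step at which that cell was added to P.
  Insert 1 (step 1): P = [1];  Q = [1]
  Insert 3 (step 2): P = [1, 3];  Q = [1, 2]
  Insert 4 (step 3): P = [1, 3, 4];  Q = [1, 2, 3]
  Insert 8 (step 4): P = [1, 3, 4, 8];  Q = [1, 2, 3, 4]
  Insert 9 (step 5): P = [1, 3, 4, 8, 9];  Q = [1, 2, 3, 4, 5]
  Insert 5 (step 6): P = [1, 3, 4, 5, 9] / [8];  Q = [1, 2, 3, 4, 5] / [6]
  Insert 6 (step 7): P = [1, 3, 4, 5, 6] / [8, 9];  Q = [1, 2, 3, 4, 5] / [6, 7]
  Insert 7 (step 8): P = [1, 3, 4, 5, 6, 7] / [8, 9];  Q = [1, 2, 3, 4, 5, 8] / [6, 7]
  Insert 2 (step 9): P = [1, 2, 4, 5, 6, 7] / [3, 9] / [8];  Q = [1, 2, 3, 4, 5, 8] / [6, 7] / [9]
Final shape: (6, 2, 1).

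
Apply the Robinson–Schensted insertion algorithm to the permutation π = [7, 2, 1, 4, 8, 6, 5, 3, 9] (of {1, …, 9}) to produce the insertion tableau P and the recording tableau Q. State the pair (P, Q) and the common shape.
P = [1, 3, 5, 9] / [2, 4] / [6, 8] / [7];  Q = [1, 4, 5, 9] / [2, 6] / [3, 7] / [8];  common shape = (4, 2, 2, 1)

Row-insert the values π_1, π_2, … into P one at a time, bumping the leftmost entry strictly greater than the inserted value down to the next row. The recording tableau Q records, in position (i, j), the step at which that cell was added to P.
  Insert 7 (step 1): P = [7];  Q = [1]
  Insert 2 (step 2): P = [2] / [7];  Q = [1] / [2]
  Insert 1 (step 3): P = [1] / [2] / [7];  Q = [1] / [2] / [3]
  Insert 4 (step 4): P = [1, 4] / [2] / [7];  Q = [1, 4] / [2] / [3]
  Insert 8 (step 5): P = [1, 4, 8] / [2] / [7];  Q = [1, 4, 5] / [2] / [3]
  Insert 6 (step 6): P = [1, 4, 6] / [2, 8] / [7];  Q = [1, 4, 5] / [2, 6] / [3]
  Insert 5 (step 7): P = [1, 4, 5] / [2, 6] / [7, 8];  Q = [1, 4, 5] / [2, 6] / [3, 7]
  Insert 3 (step 8): P = [1, 3, 5] / [2, 4] / [6, 8] / [7];  Q = [1, 4, 5] / [2, 6] / [3, 7] / [8]
  Insert 9 (step 9): P = [1, 3, 5, 9] / [2, 4] / [6, 8] / [7];  Q = [1, 4, 5, 9] / [2, 6] / [3, 7] / [8]
Final shape: (4, 2, 2, 1).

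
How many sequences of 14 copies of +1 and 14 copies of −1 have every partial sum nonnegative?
C_14 = 2674440

These ballot sequences are counted by the Catalan number C_n = (1/(n + 1)) · C(2n, n). For n = 14: C_14 = (1/15) · C(28, 14) = 40116600/15 = 2674440.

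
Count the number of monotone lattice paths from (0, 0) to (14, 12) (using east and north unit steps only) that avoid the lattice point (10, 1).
Number of paths = 9642685

Total paths from (0, 0) to (14, 12): C(26, 14) = 9657700. Paths through (10, 1): (paths (0, 0) → (10, 1)) × (paths (10, 1) → (14, 12)) = C(11, 10) · C(15, 4) = 11 · 1365 = 15015. Avoidance count = 9657700 − 15015 = 9642685.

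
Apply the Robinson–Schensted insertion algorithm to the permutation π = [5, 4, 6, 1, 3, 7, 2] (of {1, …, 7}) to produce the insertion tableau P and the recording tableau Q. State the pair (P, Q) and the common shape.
P = [1, 2, 7] / [3, 6] / [4] / [5];  Q = [1, 3, 6] / [2, 5] / [4] / [7];  common shape = (3, 2, 1, 1)

Row-insert the values π_1, π_2, … into P one at a time, bumping the leftmost entry strictly greater than the inserted value down to the next row. The recording tableau Q records, in position (i, j), the step at which that cell was added to P.
  Insert 5 (step 1): P = [5];  Q = [1]
  Insert 4 (step 2): P = [4] / [5];  Q = [1] / [2]
  Insert 6 (step 3): P = [4, 6] / [5];  Q = [1, 3] / [2]
  Insert 1 (step 4): P = [1, 6] / [4] / [5];  Q = [1, 3] / [2] / [4]
  Insert 3 (step 5): P = [1, 3] / [4, 6] / [5];  Q = [1, 3] / [2, 5] / [4]
  Insert 7 (step 6): P = [1, 3, 7] / [4, 6] / [5];  Q = [1, 3, 6] / [2, 5] / [4]
  Insert 2 (step 7): P = [1, 2, 7] / [3, 6] / [4] / [5];  Q = [1, 3, 6] / [2, 5] / [4] / [7]
Final shape: (3, 2, 1, 1).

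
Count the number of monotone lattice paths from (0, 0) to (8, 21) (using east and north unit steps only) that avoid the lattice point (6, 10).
Number of paths = 3667521

Total paths from (0, 0) to (8, 21): C(29, 8) = 4292145. Paths through (6, 10): (paths (0, 0) → (6, 10)) × (paths (6, 10) → (8, 21)) = C(16, 6) · C(13, 2) = 8008 · 78 = 624624. Avoidance count = 4292145 − 624624 = 3667521.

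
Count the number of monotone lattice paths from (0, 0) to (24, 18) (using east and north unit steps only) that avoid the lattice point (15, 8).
Number of paths = 308402894358

Total paths from (0, 0) to (24, 18): C(42, 24) = 353697121050. Paths through (15, 8): (paths (0, 0) → (15, 8)) × (paths (15, 8) → (24, 18)) = C(23, 15) · C(19, 9) = 490314 · 92378 = 45294226692. Avoidance count = 353697121050 − 45294226692 = 308402894358.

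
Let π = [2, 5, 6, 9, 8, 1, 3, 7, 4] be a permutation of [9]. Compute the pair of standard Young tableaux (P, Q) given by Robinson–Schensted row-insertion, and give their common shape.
P = [1, 3, 4, 7] / [2, 5, 6] / [8] / [9];  Q = [1, 2, 3, 4] / [5, 7, 8] / [6] / [9];  common shape = (4, 3, 1, 1)

Row-insert the values π_1, π_2, … into P one at a time, bumping the leftmost entry strictly greater than the inserted value down to the next row. The recording tableau Q records, in position (i, j), the step at which that cell was added to P.
  Insert 2 (step 1): P = [2];  Q = [1]
  Insert 5 (step 2): P = [2, 5];  Q = [1, 2]
  Insert 6 (step 3): P = [2, 5, 6];  Q = [1, 2, 3]
  Insert 9 (step 4): P = [2, 5, 6, 9];  Q = [1, 2, 3, 4]
  Insert 8 (step 5): P = [2, 5, 6, 8] / [9];  Q = [1, 2, 3, 4] / [5]
  Insert 1 (step 6): P = [1, 5, 6, 8] / [2] / [9];  Q = [1, 2, 3, 4] / [5] / [6]
  Insert 3 (step 7): P = [1, 3, 6, 8] / [2, 5] / [9];  Q = [1, 2, 3, 4] / [5, 7] / [6]
  Insert 7 (step 8): P = [1, 3, 6, 7] / [2, 5, 8] / [9];  Q = [1, 2, 3, 4] / [5, 7, 8] / [6]
  Insert 4 (step 9): P = [1, 3, 4, 7] / [2, 5, 6] / [8] / [9];  Q = [1, 2, 3, 4] / [5, 7, 8] / [6] / [9]
Final shape: (4, 3, 1, 1).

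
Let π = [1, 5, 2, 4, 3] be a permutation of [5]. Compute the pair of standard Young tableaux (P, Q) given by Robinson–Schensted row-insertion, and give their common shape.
P = [1, 2, 3] / [4] / [5];  Q = [1, 2, 4] / [3] / [5];  common shape = (3, 1, 1)

Row-insert the values π_1, π_2, … into P one at a time, bumping the leftmost entry strictly greater than the inserted value down to the next row. The recording tableau Q records, in position (i, j), the step at which that cell was added to P.
  Insert 1 (step 1): P = [1];  Q = [1]
  Insert 5 (step 2): P = [1, 5];  Q = [1, 2]
  Insert 2 (step 3): P = [1, 2] / [5];  Q = [1, 2] / [3]
  Insert 4 (step 4): P = [1, 2, 4] / [5];  Q = [1, 2, 4] / [3]
  Insert 3 (step 5): P = [1, 2, 3] / [4] / [5];  Q = [1, 2, 4] / [3] / [5]
Final shape: (3, 1, 1).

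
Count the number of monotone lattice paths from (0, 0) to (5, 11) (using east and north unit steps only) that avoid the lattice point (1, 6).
Number of paths = 3486

Total paths from (0, 0) to (5, 11): C(16, 5) = 4368. Paths through (1, 6): (paths (0, 0) → (1, 6)) × (paths (1, 6) → (5, 11)) = C(7, 1) · C(9, 4) = 7 · 126 = 882. Avoidance count = 4368 − 882 = 3486.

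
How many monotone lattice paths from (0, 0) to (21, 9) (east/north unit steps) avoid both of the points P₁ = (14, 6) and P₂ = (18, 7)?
Number of paths = 6786950

Inclusion–exclusion. Total paths: C(30, 21) = 14307150. Through P₁: C(20, 14)·C(10, 7) = 4651200. Through P₂: C(25, 18)·C(5, 3) = 4807000. Since P₁ is strictly southwest of P₂, a monotone path through both must visit P₁ then P₂; paths through both = C(20, 14)·C(5, 4)·C(5, 3) = 1938000. Avoid both = 14307150 − 4651200 − 4807000 + 1938000 = 6786950.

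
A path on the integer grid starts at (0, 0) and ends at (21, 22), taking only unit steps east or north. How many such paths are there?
Number of paths = 1052049481860

A monotone lattice path from (0, 0) to (21, 22) consists of 21 east steps and 22 north steps in some order, so it is determined by which 21 of the 43 steps are east. The count is C(43, 21) = 1052049481860.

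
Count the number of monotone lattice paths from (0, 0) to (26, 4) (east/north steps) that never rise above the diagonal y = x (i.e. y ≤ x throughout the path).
Number of paths = 23345

By the reflection principle (André's argument), the number of monotone paths to (26, 4) with n ≤ m that never go above y = x is C(30, 26) − C(30, 27) = 27405 − 4060 = 23345.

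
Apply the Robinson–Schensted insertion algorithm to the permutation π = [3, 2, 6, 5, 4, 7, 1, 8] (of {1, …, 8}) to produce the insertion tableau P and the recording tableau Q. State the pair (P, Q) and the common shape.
P = [1, 4, 7, 8] / [2, 5] / [3] / [6];  Q = [1, 3, 6, 8] / [2, 4] / [5] / [7];  common shape = (4, 2, 1, 1)

Row-insert the values π_1, π_2, … into P one at a time, bumping the leftmost entry strictly greater than the inserted value down to the next row. The recording tableau Q records, in position (i, j), the step at which that cell was added to P.
  Insert 3 (step 1): P = [3];  Q = [1]
  Insert 2 (step 2): P = [2] / [3];  Q = [1] / [2]
  Insert 6 (step 3): P = [2, 6] / [3];  Q = [1, 3] / [2]
  Insert 5 (step 4): P = [2, 5] / [3, 6];  Q = [1, 3] / [2, 4]
  Insert 4 (step 5): P = [2, 4] / [3, 5] / [6];  Q = [1, 3] / [2, 4] / [5]
  Insert 7 (step 6): P = [2, 4, 7] / [3, 5] / [6];  Q = [1, 3, 6] / [2, 4] / [5]
  Insert 1 (step 7): P = [1, 4, 7] / [2, 5] / [3] / [6];  Q = [1, 3, 6] / [2, 4] / [5] / [7]
  Insert 8 (step 8): P = [1, 4, 7, 8] / [2, 5] / [3] / [6];  Q = [1, 3, 6, 8] / [2, 4] / [5] / [7]
Final shape: (4, 2, 1, 1).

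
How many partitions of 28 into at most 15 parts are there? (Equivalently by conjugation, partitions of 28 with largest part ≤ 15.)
p(28, parts ≤ 15) = 3446

Use the recurrence p(n, m) = p(n, m−1) + p(n−m, m): either the largest part is < m (count p(n, m−1)) or the largest part is exactly m (remove one copy of m, count p(n−m, m)). With p(0, ·) = 1 this gives p(28, parts ≤ 15) = 3446. (By conjugating Young diagrams, this also counts partitions of 28 into at most 15 parts.)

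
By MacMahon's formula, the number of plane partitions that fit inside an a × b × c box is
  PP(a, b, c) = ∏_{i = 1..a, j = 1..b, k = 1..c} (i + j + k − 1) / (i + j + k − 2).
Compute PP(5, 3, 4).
PP(5, 3, 4) = 116424

Evaluate the triple product over i = 1..5, j = 1..3, k = 1..4. The factors are (2/1) · (3/2) · (4/3) · (5/4) · (3/2) · (4/3) · (5/4) · (6/5) · … (60 factors total). The numerators and denominators telescope so the product is an integer; carrying out the multiplication exactly gives PP(5, 3, 4) = 116424.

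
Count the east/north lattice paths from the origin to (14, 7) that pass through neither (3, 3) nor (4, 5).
Number of paths = 84624

Inclusion–exclusion. Total paths: C(21, 14) = 116280. Through P₁: C(6, 3)·C(15, 11) = 27300. Through P₂: C(9, 4)·C(12, 10) = 8316. Since P₁ is strictly southwest of P₂, a monotone path through both must visit P₁ then P₂; paths through both = C(6, 3)·C(3, 1)·C(12, 10) = 3960. Avoid both = 116280 − 27300 − 8316 + 3960 = 84624.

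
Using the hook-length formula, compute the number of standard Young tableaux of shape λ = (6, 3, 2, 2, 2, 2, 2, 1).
# SYT of shape (6, 3, 2, 2, 2, 2, 2, 1) = 29767680

Hook-length formula: f^λ = n! / Π hook(c), product over all cells c of the Young diagram. For λ = (6, 3, 2, 2, 2, 2, 2, 1), n = 20 boxes. Hook lengths by row (left-to-right, top-to-bottom): [13, 11, 5, 3, 2, 1]; [9, 7, 1]; [7, 5]; [6, 4]; [5, 3]; [4, 2]; [3, 1]; [1]. Product of hooks = 81729648000. So f^λ = 20! / 81729648000 = 2432902008176640000 / 81729648000 = 29767680.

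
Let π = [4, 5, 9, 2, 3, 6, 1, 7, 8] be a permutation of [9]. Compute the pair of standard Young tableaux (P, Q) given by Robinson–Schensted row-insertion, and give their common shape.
P = [1, 3, 6, 7, 8] / [2, 5, 9] / [4];  Q = [1, 2, 3, 8, 9] / [4, 5, 6] / [7];  common shape = (5, 3, 1)

Row-insert the values π_1, π_2, … into P one at a time, bumping the leftmost entry strictly greater than the inserted value down to the next row. The recording tableau Q records, in position (i, j), the step at which that cell was added to P.
  Insert 4 (step 1): P = [4];  Q = [1]
  Insert 5 (step 2): P = [4, 5];  Q = [1, 2]
  Insert 9 (step 3): P = [4, 5, 9];  Q = [1, 2, 3]
  Insert 2 (step 4): P = [2, 5, 9] / [4];  Q = [1, 2, 3] / [4]
  Insert 3 (step 5): P = [2, 3, 9] / [4, 5];  Q = [1, 2, 3] / [4, 5]
  Insert 6 (step 6): P = [2, 3, 6] / [4, 5, 9];  Q = [1, 2, 3] / [4, 5, 6]
  Insert 1 (step 7): P = [1, 3, 6] / [2, 5, 9] / [4];  Q = [1, 2, 3] / [4, 5, 6] / [7]
  Insert 7 (step 8): P = [1, 3, 6, 7] / [2, 5, 9] / [4];  Q = [1, 2, 3, 8] / [4, 5, 6] / [7]
  Insert 8 (step 9): P = [1, 3, 6, 7, 8] / [2, 5, 9] / [4];  Q = [1, 2, 3, 8, 9] / [4, 5, 6] / [7]
Final shape: (5, 3, 1).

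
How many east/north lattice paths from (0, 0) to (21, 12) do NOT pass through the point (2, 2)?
Number of paths = 234637260

Total paths from (0, 0) to (21, 12): C(33, 21) = 354817320. Paths through (2, 2): (paths (0, 0) → (2, 2)) × (paths (2, 2) → (21, 12)) = C(4, 2) · C(29, 19) = 6 · 20030010 = 120180060. Avoidance count = 354817320 − 120180060 = 234637260.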